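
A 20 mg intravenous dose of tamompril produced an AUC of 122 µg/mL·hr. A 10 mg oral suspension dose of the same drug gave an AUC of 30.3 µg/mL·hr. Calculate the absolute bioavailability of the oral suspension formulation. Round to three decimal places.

F = (AUC_ev / D_ev) / (AUC_iv / D_iv)
  = (30.3/10) / (122/20)
  = 3.03 / 6.1 = 0.4967

F = 0.497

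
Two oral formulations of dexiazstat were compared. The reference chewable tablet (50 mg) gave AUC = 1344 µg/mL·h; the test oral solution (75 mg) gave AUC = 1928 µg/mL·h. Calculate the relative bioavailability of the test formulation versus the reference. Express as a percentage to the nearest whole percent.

F_rel = 96%

F_rel = (AUC_test/D_test) / (AUC_ref/D_ref)
      = (1928/75) / (1344/50)
      = 25.7067 / 26.88 = 0.9564 = 95.64%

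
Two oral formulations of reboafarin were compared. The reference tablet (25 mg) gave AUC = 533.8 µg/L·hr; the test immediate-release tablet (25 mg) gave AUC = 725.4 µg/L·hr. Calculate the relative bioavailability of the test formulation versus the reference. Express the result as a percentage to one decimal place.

F_rel = (AUC_test/D_test) / (AUC_ref/D_ref)
      = (725.4/25) / (533.8/25)
      = 29.016 / 21.352 = 1.3589 = 135.89%

F_rel = 135.9%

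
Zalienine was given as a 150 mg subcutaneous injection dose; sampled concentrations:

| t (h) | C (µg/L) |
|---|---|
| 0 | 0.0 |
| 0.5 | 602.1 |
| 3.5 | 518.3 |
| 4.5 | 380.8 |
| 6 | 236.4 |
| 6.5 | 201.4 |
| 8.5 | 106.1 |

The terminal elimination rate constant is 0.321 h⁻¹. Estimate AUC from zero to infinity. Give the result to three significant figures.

AUC = 3490 µg/L·h

Trapezoidal AUC_0→8.5:
  [0→0.5]: (0.0+602.1)/2 × 0.5 = 150.525
  [0.5→3.5]: (602.1+518.3)/2 × 3 = 1680.6
  [3.5→4.5]: (518.3+380.8)/2 × 1 = 449.55
  [4.5→6]: (380.8+236.4)/2 × 1.5 = 462.9
  [6→6.5]: (236.4+201.4)/2 × 0.5 = 109.45
  [6.5→8.5]: (201.4+106.1)/2 × 2 = 307.5
  Sum = 3160.525 µg/L·h
Extrapolated tail: C_last / k_e = 106.1 / 0.321 = 330.530
AUC_0→∞ = 3160.525 + 330.530 = 3491.055 µg/L·h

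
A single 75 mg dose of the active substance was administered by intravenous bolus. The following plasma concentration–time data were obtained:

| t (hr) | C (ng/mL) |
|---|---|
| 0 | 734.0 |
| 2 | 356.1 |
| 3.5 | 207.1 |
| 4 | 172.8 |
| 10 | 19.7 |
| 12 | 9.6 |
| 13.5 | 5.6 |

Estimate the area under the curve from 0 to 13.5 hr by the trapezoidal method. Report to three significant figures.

Trapezoidal AUC_0→13.5:
  [0→2]: (734.0+356.1)/2 × 2 = 1090.1
  [2→3.5]: (356.1+207.1)/2 × 1.5 = 422.4
  [3.5→4]: (207.1+172.8)/2 × 0.5 = 94.975
  [4→10]: (172.8+19.7)/2 × 6 = 577.5
  [10→12]: (19.7+9.6)/2 × 2 = 29.3
  [12→13.5]: (9.6+5.6)/2 × 1.5 = 11.4
  Sum = 2225.675 ng/mL·hr

AUC = 2230 ng/mL·hr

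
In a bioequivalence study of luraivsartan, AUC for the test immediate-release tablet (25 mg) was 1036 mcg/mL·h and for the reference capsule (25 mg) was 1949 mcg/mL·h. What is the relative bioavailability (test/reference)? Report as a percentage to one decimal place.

F_rel = (AUC_test/D_test) / (AUC_ref/D_ref)
      = (1036/25) / (1949/25)
      = 41.44 / 77.96 = 0.5316 = 53.16%

F_rel = 53.2%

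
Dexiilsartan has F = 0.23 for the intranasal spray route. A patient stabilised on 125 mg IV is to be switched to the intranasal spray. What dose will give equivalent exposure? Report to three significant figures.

For equal systemic exposure: F × D_ev = D_iv
D_ev = D_iv / F = 125 / 0.23 = 543.478 mg

D_intranasal = 543 mg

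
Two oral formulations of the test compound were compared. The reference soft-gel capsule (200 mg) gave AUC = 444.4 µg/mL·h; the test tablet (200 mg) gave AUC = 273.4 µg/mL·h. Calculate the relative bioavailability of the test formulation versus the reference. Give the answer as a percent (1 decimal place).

F_rel = 61.5%

F_rel = (AUC_test/D_test) / (AUC_ref/D_ref)
      = (273.4/200) / (444.4/200)
      = 1.367 / 2.222 = 0.6152 = 61.52%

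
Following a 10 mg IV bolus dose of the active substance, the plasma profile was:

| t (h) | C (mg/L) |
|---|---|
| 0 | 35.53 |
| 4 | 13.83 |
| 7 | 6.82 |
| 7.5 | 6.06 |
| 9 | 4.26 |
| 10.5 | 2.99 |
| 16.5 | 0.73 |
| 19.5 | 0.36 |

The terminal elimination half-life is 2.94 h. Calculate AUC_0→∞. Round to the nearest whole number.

Trapezoidal AUC_0→19.5:
  [0→4]: (35.53+13.83)/2 × 4 = 98.72
  [4→7]: (13.83+6.82)/2 × 3 = 30.975
  [7→7.5]: (6.82+6.06)/2 × 0.5 = 3.22
  [7.5→9]: (6.06+4.26)/2 × 1.5 = 7.74
  [9→10.5]: (4.26+2.99)/2 × 1.5 = 5.4375
  [10.5→16.5]: (2.99+0.73)/2 × 6 = 11.16
  [16.5→19.5]: (0.73+0.36)/2 × 3 = 1.635
  Sum = 158.8875 mg/L·h
k_e = ln2 / t½ = 0.693147 / 2.94 = 0.2358 h^-1
Extrapolated tail: C_last / k_e = 0.36 / 0.2358 = 1.527
AUC_0→∞ = 158.8875 + 1.527 = 160.4145 mg/L·h

AUC = 160 mg/L·h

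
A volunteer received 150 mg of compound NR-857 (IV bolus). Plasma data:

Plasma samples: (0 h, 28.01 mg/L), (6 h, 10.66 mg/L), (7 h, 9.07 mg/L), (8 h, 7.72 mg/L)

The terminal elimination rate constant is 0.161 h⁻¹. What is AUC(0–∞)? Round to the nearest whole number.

AUC = 182 mg/L·h

Trapezoidal AUC_0→8:
  [0→6]: (28.01+10.66)/2 × 6 = 116.01
  [6→7]: (10.66+9.07)/2 × 1 = 9.865
  [7→8]: (9.07+7.72)/2 × 1 = 8.395
  Sum = 134.27 mg/L·h
Extrapolated tail: C_last / k_e = 7.72 / 0.161 = 47.950
AUC_0→∞ = 134.27 + 47.950 = 182.22 mg/L·h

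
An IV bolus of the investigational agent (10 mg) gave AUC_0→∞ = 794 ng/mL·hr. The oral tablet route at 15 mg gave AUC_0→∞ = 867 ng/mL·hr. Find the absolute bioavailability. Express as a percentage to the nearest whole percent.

F = (AUC_ev / D_ev) / (AUC_iv / D_iv)
  = (867/15) / (794/10)
  = 57.8 / 79.4 = 0.7280
  = 72.80%

F = 73%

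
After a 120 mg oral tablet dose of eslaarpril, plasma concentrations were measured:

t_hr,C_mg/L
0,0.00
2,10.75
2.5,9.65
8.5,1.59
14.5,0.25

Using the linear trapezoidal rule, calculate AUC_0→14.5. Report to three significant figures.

AUC = 55.1 mg/L·hr

Trapezoidal AUC_0→14.5:
  [0→2]: (0.00+10.75)/2 × 2 = 10.75
  [2→2.5]: (10.75+9.65)/2 × 0.5 = 5.1
  [2.5→8.5]: (9.65+1.59)/2 × 6 = 33.72
  [8.5→14.5]: (1.59+0.25)/2 × 6 = 5.52
  Sum = 55.09 mg/L·hr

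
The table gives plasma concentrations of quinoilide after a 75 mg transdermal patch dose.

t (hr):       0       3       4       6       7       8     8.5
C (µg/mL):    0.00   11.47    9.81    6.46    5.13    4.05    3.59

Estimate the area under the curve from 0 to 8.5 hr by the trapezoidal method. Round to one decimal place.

AUC = 56.4 µg/mL·hr

Trapezoidal AUC_0→8.5:
  [0→3]: (0.00+11.47)/2 × 3 = 17.205
  [3→4]: (11.47+9.81)/2 × 1 = 10.64
  [4→6]: (9.81+6.46)/2 × 2 = 16.27
  [6→7]: (6.46+5.13)/2 × 1 = 5.795
  [7→8]: (5.13+4.05)/2 × 1 = 4.59
  [8→8.5]: (4.05+3.59)/2 × 0.5 = 1.91
  Sum = 56.41 µg/mL·hr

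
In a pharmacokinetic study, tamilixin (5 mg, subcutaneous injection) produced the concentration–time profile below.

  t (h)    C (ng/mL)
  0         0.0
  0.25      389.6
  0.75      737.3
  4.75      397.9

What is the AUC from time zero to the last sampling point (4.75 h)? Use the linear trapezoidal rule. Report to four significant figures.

Trapezoidal AUC_0→4.75:
  [0→0.25]: (0.0+389.6)/2 × 0.25 = 48.7
  [0.25→0.75]: (389.6+737.3)/2 × 0.5 = 281.725
  [0.75→4.75]: (737.3+397.9)/2 × 4 = 2270.4
  Sum = 2600.825 ng/mL·h

AUC = 2601 ng/mL·h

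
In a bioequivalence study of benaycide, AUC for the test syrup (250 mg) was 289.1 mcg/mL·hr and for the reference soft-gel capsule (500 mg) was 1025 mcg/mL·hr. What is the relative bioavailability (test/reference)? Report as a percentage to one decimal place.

F_rel = 56.4%

F_rel = (AUC_test/D_test) / (AUC_ref/D_ref)
      = (289.1/250) / (1025/500)
      = 1.1564 / 2.05 = 0.5641 = 56.41%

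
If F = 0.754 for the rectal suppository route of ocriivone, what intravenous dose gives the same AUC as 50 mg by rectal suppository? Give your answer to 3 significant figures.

D_iv = 37.7 mg

Systemic exposure from an extravascular dose = F × D_ev, so the equivalent IV dose is F × D_ev.
D_iv = F × D_ev = 0.754 × 50 = 37.7 mg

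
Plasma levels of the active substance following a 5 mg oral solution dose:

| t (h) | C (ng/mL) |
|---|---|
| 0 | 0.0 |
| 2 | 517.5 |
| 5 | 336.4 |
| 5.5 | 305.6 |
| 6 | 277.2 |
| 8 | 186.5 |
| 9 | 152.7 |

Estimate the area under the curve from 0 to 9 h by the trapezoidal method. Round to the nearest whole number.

AUC = 2738 ng/mL·h

Trapezoidal AUC_0→9:
  [0→2]: (0.0+517.5)/2 × 2 = 517.5
  [2→5]: (517.5+336.4)/2 × 3 = 1280.85
  [5→5.5]: (336.4+305.6)/2 × 0.5 = 160.5
  [5.5→6]: (305.6+277.2)/2 × 0.5 = 145.7
  [6→8]: (277.2+186.5)/2 × 2 = 463.7
  [8→9]: (186.5+152.7)/2 × 1 = 169.6
  Sum = 2737.85 ng/mL·h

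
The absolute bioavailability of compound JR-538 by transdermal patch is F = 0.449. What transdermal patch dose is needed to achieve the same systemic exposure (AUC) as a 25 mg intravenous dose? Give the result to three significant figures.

For equal systemic exposure: F × D_ev = D_iv
D_ev = D_iv / F = 25 / 0.449 = 55.6793 mg

D_transdermal = 55.7 mg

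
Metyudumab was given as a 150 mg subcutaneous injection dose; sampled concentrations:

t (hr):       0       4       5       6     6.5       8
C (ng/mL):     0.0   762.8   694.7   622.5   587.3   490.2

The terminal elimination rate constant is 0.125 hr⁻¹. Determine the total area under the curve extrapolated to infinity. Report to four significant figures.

AUC = 7945 ng/mL·hr

Trapezoidal AUC_0→8:
  [0→4]: (0.0+762.8)/2 × 4 = 1525.6
  [4→5]: (762.8+694.7)/2 × 1 = 728.75
  [5→6]: (694.7+622.5)/2 × 1 = 658.6
  [6→6.5]: (622.5+587.3)/2 × 0.5 = 302.45
  [6.5→8]: (587.3+490.2)/2 × 1.5 = 808.125
  Sum = 4023.525 ng/mL·hr
Extrapolated tail: C_last / k_e = 490.2 / 0.125 = 3921.600
AUC_0→∞ = 4023.525 + 3921.600 = 7945.125 ng/mL·hr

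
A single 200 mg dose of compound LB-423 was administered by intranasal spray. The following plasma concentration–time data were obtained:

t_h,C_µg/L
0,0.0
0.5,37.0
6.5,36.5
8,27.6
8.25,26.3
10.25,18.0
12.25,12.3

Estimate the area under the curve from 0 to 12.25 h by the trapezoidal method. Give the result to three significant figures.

AUC = 359 µg/L·h

Trapezoidal AUC_0→12.25:
  [0→0.5]: (0.0+37.0)/2 × 0.5 = 9.25
  [0.5→6.5]: (37.0+36.5)/2 × 6 = 220.5
  [6.5→8]: (36.5+27.6)/2 × 1.5 = 48.075
  [8→8.25]: (27.6+26.3)/2 × 0.25 = 6.7375
  [8.25→10.25]: (26.3+18.0)/2 × 2 = 44.3
  [10.25→12.25]: (18.0+12.3)/2 × 2 = 30.3
  Sum = 359.1625 µg/L·h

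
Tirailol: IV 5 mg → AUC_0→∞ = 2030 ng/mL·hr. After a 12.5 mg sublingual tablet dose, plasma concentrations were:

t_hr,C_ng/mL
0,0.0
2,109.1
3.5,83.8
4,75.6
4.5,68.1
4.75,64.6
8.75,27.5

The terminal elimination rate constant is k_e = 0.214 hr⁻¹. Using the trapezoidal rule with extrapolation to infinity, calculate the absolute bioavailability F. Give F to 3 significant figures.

F = 0.130

Trapezoidal AUC_0→8.75 (sublingual tablet):
  [0→2]: (0.0+109.1)/2 × 2 = 109.1
  [2→3.5]: (109.1+83.8)/2 × 1.5 = 144.675
  [3.5→4]: (83.8+75.6)/2 × 0.5 = 39.85
  [4→4.5]: (75.6+68.1)/2 × 0.5 = 35.925
  [4.5→4.75]: (68.1+64.6)/2 × 0.25 = 16.5875
  [4.75→8.75]: (64.6+27.5)/2 × 4 = 184.2
  Sum = 530.3375 ng/mL·hr
Tail: C_last/k_e = 27.5/0.214 = 128.505
AUC_0→∞ (sublingual tablet) = 530.3375 + 128.505 = 658.8425 ng/mL·hr
F = (AUC_ev/D_ev)/(AUC_iv/D_iv) = (658.8425/12.5)/(2030/5) = 52.7074/406 = 0.1298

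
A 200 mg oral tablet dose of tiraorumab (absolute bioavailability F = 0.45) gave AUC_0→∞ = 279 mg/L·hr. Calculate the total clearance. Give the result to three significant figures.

CL = F × Dose / AUC_0→∞
   = 0.45 × 200 / 279 = 0.322581 L/hr

CL = 0.323 L/hr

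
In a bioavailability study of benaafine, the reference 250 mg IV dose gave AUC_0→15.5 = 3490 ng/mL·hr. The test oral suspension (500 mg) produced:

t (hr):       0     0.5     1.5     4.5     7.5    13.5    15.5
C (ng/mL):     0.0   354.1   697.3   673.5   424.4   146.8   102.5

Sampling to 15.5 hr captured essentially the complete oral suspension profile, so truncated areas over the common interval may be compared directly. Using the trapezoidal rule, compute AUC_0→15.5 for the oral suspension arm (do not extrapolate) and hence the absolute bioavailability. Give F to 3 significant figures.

Trapezoidal AUC_0→15.5 (oral suspension):
  [0→0.5]: (0.0+354.1)/2 × 0.5 = 88.525
  [0.5→1.5]: (354.1+697.3)/2 × 1 = 525.7
  [1.5→4.5]: (697.3+673.5)/2 × 3 = 2056.2
  [4.5→7.5]: (673.5+424.4)/2 × 3 = 1646.85
  [7.5→13.5]: (424.4+146.8)/2 × 6 = 1713.6
  [13.5→15.5]: (146.8+102.5)/2 × 2 = 249.3
  Sum = 6280.175 ng/mL·hr
F = (AUC_ev/D_ev)/(AUC_iv/D_iv) = (6280.175/500)/(3490/250) = 12.56035/13.96 = 0.8997

F = 0.900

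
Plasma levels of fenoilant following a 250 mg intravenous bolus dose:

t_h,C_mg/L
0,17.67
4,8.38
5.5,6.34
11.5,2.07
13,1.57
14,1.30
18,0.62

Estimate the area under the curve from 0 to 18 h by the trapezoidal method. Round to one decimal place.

AUC = 96.4 mg/L·h

Trapezoidal AUC_0→18:
  [0→4]: (17.67+8.38)/2 × 4 = 52.1
  [4→5.5]: (8.38+6.34)/2 × 1.5 = 11.04
  [5.5→11.5]: (6.34+2.07)/2 × 6 = 25.23
  [11.5→13]: (2.07+1.57)/2 × 1.5 = 2.73
  [13→14]: (1.57+1.30)/2 × 1 = 1.435
  [14→18]: (1.30+0.62)/2 × 4 = 3.84
  Sum = 96.375 mg/L·h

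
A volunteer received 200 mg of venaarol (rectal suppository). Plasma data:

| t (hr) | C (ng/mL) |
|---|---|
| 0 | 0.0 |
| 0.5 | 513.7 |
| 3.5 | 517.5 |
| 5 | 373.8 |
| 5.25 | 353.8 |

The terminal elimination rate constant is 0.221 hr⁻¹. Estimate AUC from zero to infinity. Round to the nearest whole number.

AUC = 4036 ng/mL·hr

Trapezoidal AUC_0→5.25:
  [0→0.5]: (0.0+513.7)/2 × 0.5 = 128.425
  [0.5→3.5]: (513.7+517.5)/2 × 3 = 1546.8
  [3.5→5]: (517.5+373.8)/2 × 1.5 = 668.475
  [5→5.25]: (373.8+353.8)/2 × 0.25 = 90.95
  Sum = 2434.65 ng/mL·hr
Extrapolated tail: C_last / k_e = 353.8 / 0.221 = 1600.905
AUC_0→∞ = 2434.65 + 1600.905 = 4035.555 ng/mL·hr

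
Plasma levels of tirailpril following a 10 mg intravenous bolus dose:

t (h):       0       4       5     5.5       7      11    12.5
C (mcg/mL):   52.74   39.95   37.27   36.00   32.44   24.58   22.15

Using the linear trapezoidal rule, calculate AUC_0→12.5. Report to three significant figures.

AUC = 443 mcg/mL·h

Trapezoidal AUC_0→12.5:
  [0→4]: (52.74+39.95)/2 × 4 = 185.38
  [4→5]: (39.95+37.27)/2 × 1 = 38.61
  [5→5.5]: (37.27+36.00)/2 × 0.5 = 18.3175
  [5.5→7]: (36.00+32.44)/2 × 1.5 = 51.33
  [7→11]: (32.44+24.58)/2 × 4 = 114.04
  [11→12.5]: (24.58+22.15)/2 × 1.5 = 35.0475
  Sum = 442.725 mcg/mL·h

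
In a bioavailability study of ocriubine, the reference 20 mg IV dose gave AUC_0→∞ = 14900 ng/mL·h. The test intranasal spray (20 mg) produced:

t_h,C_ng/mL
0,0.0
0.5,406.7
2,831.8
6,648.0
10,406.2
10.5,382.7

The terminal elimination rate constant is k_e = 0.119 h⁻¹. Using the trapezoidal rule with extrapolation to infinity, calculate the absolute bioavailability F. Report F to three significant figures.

Trapezoidal AUC_0→10.5 (intranasal spray):
  [0→0.5]: (0.0+406.7)/2 × 0.5 = 101.675
  [0.5→2]: (406.7+831.8)/2 × 1.5 = 928.875
  [2→6]: (831.8+648.0)/2 × 4 = 2959.6
  [6→10]: (648.0+406.2)/2 × 4 = 2108.4
  [10→10.5]: (406.2+382.7)/2 × 0.5 = 197.225
  Sum = 6295.775 ng/mL·h
Tail: C_last/k_e = 382.7/0.119 = 3215.966
AUC_0→∞ (intranasal spray) = 6295.775 + 3215.966 = 9511.741 ng/mL·h
F = (AUC_ev/D_ev)/(AUC_iv/D_iv) = (9511.741/20)/(14900/20) = 475.58705/745 = 0.6384

F = 0.638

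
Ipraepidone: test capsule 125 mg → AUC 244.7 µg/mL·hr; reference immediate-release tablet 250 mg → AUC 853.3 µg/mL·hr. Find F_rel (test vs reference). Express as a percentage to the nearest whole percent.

F_rel = (AUC_test/D_test) / (AUC_ref/D_ref)
      = (244.7/125) / (853.3/250)
      = 1.9576 / 3.4132 = 0.5735 = 57.35%

F_rel = 57%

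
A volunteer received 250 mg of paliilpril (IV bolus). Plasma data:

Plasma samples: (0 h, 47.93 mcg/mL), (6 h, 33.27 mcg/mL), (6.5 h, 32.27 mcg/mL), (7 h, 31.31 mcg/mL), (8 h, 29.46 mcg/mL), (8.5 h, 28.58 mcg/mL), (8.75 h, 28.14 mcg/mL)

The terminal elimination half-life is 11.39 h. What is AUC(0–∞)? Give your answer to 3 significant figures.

Trapezoidal AUC_0→8.75:
  [0→6]: (47.93+33.27)/2 × 6 = 243.6
  [6→6.5]: (33.27+32.27)/2 × 0.5 = 16.385
  [6.5→7]: (32.27+31.31)/2 × 0.5 = 15.895
  [7→8]: (31.31+29.46)/2 × 1 = 30.385
  [8→8.5]: (29.46+28.58)/2 × 0.5 = 14.51
  [8.5→8.75]: (28.58+28.14)/2 × 0.25 = 7.09
  Sum = 327.865 mcg/mL·h
k_e = ln2 / t½ = 0.693147 / 11.39 = 0.0609 h^-1
Extrapolated tail: C_last / k_e = 28.14 / 0.0609 = 462.069
AUC_0→∞ = 327.865 + 462.069 = 789.934 mcg/mL·h

AUC = 790 mcg/mL·h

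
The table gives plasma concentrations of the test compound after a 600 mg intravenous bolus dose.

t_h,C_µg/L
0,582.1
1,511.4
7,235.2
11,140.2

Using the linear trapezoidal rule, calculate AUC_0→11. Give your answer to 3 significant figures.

Trapezoidal AUC_0→11:
  [0→1]: (582.1+511.4)/2 × 1 = 546.75
  [1→7]: (511.4+235.2)/2 × 6 = 2239.8
  [7→11]: (235.2+140.2)/2 × 4 = 750.8
  Sum = 3537.35 µg/L·h

AUC = 3540 µg/L·h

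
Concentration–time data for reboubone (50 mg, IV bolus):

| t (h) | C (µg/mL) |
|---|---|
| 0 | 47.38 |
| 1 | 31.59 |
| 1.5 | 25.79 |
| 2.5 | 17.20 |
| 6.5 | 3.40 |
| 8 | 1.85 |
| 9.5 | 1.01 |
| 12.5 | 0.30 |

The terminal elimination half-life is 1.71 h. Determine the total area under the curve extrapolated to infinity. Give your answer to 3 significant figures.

Trapezoidal AUC_0→12.5:
  [0→1]: (47.38+31.59)/2 × 1 = 39.485
  [1→1.5]: (31.59+25.79)/2 × 0.5 = 14.345
  [1.5→2.5]: (25.79+17.20)/2 × 1 = 21.495
  [2.5→6.5]: (17.20+3.40)/2 × 4 = 41.2
  [6.5→8]: (3.40+1.85)/2 × 1.5 = 3.9375
  [8→9.5]: (1.85+1.01)/2 × 1.5 = 2.145
  [9.5→12.5]: (1.01+0.30)/2 × 3 = 1.965
  Sum = 124.5725 µg/mL·h
k_e = ln2 / t½ = 0.693147 / 1.71 = 0.4053 h^-1
Extrapolated tail: C_last / k_e = 0.30 / 0.4053 = 0.740
AUC_0→∞ = 124.5725 + 0.740 = 125.3125 µg/mL·h

AUC = 125 µg/mL·h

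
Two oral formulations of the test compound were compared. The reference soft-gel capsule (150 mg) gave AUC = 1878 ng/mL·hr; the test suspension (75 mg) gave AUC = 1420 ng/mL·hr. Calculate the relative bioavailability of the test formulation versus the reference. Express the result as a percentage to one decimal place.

F_rel = (AUC_test/D_test) / (AUC_ref/D_ref)
      = (1420/75) / (1878/150)
      = 18.9333 / 12.52 = 1.5122 = 151.22%

F_rel = 151.2%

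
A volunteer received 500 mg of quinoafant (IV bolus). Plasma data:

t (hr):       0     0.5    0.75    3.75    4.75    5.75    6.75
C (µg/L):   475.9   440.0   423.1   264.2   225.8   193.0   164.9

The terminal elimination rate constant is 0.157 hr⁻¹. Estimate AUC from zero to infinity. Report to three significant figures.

Trapezoidal AUC_0→6.75:
  [0→0.5]: (475.9+440.0)/2 × 0.5 = 228.975
  [0.5→0.75]: (440.0+423.1)/2 × 0.25 = 107.8875
  [0.75→3.75]: (423.1+264.2)/2 × 3 = 1030.95
  [3.75→4.75]: (264.2+225.8)/2 × 1 = 245.0
  [4.75→5.75]: (225.8+193.0)/2 × 1 = 209.4
  [5.75→6.75]: (193.0+164.9)/2 × 1 = 178.95
  Sum = 2001.1625 µg/L·hr
Extrapolated tail: C_last / k_e = 164.9 / 0.157 = 1050.318
AUC_0→∞ = 2001.1625 + 1050.318 = 3051.4805 µg/L·hr

AUC = 3050 µg/L·hr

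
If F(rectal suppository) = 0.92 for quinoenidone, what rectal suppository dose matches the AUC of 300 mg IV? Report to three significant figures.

D_rectal = 326 mg

For equal systemic exposure: F × D_ev = D_iv
D_ev = D_iv / F = 300 / 0.92 = 326.087 mg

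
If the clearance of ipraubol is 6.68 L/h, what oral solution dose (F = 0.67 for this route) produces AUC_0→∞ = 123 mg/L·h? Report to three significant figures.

Dose = 1230 mg

Dose = CL × AUC_0→∞ / F
     = 6.68 × 123 / 0.67 = 1226.33 mg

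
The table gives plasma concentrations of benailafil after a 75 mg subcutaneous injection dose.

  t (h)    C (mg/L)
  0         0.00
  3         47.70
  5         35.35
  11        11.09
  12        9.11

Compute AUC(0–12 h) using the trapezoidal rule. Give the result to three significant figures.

AUC = 304 mg/L·h

Trapezoidal AUC_0→12:
  [0→3]: (0.00+47.70)/2 × 3 = 71.55
  [3→5]: (47.70+35.35)/2 × 2 = 83.05
  [5→11]: (35.35+11.09)/2 × 6 = 139.32
  [11→12]: (11.09+9.11)/2 × 1 = 10.1
  Sum = 304.02 mg/L·h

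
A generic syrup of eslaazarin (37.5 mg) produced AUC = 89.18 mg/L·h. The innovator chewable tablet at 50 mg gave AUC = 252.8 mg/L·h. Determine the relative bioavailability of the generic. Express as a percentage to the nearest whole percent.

F_rel = (AUC_test/D_test) / (AUC_ref/D_ref)
      = (89.18/37.5) / (252.8/50)
      = 2.37813 / 5.056 = 0.4704 = 47.04%

F_rel = 47%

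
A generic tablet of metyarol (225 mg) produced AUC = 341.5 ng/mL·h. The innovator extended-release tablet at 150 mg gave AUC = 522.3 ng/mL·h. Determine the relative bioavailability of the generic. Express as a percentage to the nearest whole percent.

F_rel = (AUC_test/D_test) / (AUC_ref/D_ref)
      = (341.5/225) / (522.3/150)
      = 1.51778 / 3.482 = 0.4359 = 43.59%

F_rel = 44%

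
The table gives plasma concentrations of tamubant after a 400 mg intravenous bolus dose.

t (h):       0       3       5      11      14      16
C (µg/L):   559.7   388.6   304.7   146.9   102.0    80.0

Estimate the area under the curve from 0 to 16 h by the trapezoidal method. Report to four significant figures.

Trapezoidal AUC_0→16:
  [0→3]: (559.7+388.6)/2 × 3 = 1422.45
  [3→5]: (388.6+304.7)/2 × 2 = 693.3
  [5→11]: (304.7+146.9)/2 × 6 = 1354.8
  [11→14]: (146.9+102.0)/2 × 3 = 373.35
  [14→16]: (102.0+80.0)/2 × 2 = 182.0
  Sum = 4025.9 µg/L·h

AUC = 4026 µg/L·h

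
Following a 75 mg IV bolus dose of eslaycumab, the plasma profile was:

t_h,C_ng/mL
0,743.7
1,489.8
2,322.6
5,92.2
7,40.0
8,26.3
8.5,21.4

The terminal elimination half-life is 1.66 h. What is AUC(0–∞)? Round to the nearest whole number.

Trapezoidal AUC_0→8.5:
  [0→1]: (743.7+489.8)/2 × 1 = 616.75
  [1→2]: (489.8+322.6)/2 × 1 = 406.2
  [2→5]: (322.6+92.2)/2 × 3 = 622.2
  [5→7]: (92.2+40.0)/2 × 2 = 132.2
  [7→8]: (40.0+26.3)/2 × 1 = 33.15
  [8→8.5]: (26.3+21.4)/2 × 0.5 = 11.925
  Sum = 1822.425 ng/mL·h
k_e = ln2 / t½ = 0.693147 / 1.66 = 0.4176 h^-1
Extrapolated tail: C_last / k_e = 21.4 / 0.4176 = 51.245
AUC_0→∞ = 1822.425 + 51.245 = 1873.67 ng/mL·h

AUC = 1874 ng/mL·h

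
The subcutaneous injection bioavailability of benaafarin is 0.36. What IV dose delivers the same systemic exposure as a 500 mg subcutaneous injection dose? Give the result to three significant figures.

Systemic exposure from an extravascular dose = F × D_ev, so the equivalent IV dose is F × D_ev.
D_iv = F × D_ev = 0.36 × 500 = 180 mg

D_iv = 180 mg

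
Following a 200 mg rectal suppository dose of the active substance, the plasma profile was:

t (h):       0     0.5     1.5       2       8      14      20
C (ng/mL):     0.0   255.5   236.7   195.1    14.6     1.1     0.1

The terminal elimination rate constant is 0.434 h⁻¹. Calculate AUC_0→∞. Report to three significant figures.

AUC = 1100 ng/mL·h

Trapezoidal AUC_0→20:
  [0→0.5]: (0.0+255.5)/2 × 0.5 = 63.875
  [0.5→1.5]: (255.5+236.7)/2 × 1 = 246.1
  [1.5→2]: (236.7+195.1)/2 × 0.5 = 107.95
  [2→8]: (195.1+14.6)/2 × 6 = 629.1
  [8→14]: (14.6+1.1)/2 × 6 = 47.1
  [14→20]: (1.1+0.1)/2 × 6 = 3.6
  Sum = 1097.725 ng/mL·h
Extrapolated tail: C_last / k_e = 0.1 / 0.434 = 0.230
AUC_0→∞ = 1097.725 + 0.230 = 1097.955 ng/mL·h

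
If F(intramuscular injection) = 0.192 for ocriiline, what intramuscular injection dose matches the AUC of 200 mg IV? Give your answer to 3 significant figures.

D_intramuscular = 1040 mg

For equal systemic exposure: F × D_ev = D_iv
D_ev = D_iv / F = 200 / 0.192 = 1041.67 mg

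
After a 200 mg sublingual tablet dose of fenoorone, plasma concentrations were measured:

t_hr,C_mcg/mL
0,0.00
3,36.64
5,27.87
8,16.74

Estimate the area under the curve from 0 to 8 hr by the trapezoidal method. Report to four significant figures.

AUC = 186.4 mcg/mL·hr

Trapezoidal AUC_0→8:
  [0→3]: (0.00+36.64)/2 × 3 = 54.96
  [3→5]: (36.64+27.87)/2 × 2 = 64.51
  [5→8]: (27.87+16.74)/2 × 3 = 66.915
  Sum = 186.385 mcg/mL·hr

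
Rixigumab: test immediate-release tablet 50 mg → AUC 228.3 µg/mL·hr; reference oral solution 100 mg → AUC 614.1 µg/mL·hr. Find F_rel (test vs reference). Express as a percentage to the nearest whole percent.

F_rel = (AUC_test/D_test) / (AUC_ref/D_ref)
      = (228.3/50) / (614.1/100)
      = 4.566 / 6.141 = 0.7435 = 74.35%

F_rel = 74%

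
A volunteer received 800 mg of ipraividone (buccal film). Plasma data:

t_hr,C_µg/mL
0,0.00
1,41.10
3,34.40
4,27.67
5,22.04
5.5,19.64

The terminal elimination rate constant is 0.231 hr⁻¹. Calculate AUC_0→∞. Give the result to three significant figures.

AUC = 247 µg/mL·hr

Trapezoidal AUC_0→5.5:
  [0→1]: (0.00+41.10)/2 × 1 = 20.55
  [1→3]: (41.10+34.40)/2 × 2 = 75.5
  [3→4]: (34.40+27.67)/2 × 1 = 31.035
  [4→5]: (27.67+22.04)/2 × 1 = 24.855
  [5→5.5]: (22.04+19.64)/2 × 0.5 = 10.42
  Sum = 162.36 µg/mL·hr
Extrapolated tail: C_last / k_e = 19.64 / 0.231 = 85.022
AUC_0→∞ = 162.36 + 85.022 = 247.382 µg/mL·hr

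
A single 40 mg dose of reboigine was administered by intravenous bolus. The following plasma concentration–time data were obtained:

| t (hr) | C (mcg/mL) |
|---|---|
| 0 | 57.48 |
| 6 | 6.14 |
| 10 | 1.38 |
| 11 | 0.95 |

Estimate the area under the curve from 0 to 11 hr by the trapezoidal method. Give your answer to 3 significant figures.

Trapezoidal AUC_0→11:
  [0→6]: (57.48+6.14)/2 × 6 = 190.86
  [6→10]: (6.14+1.38)/2 × 4 = 15.04
  [10→11]: (1.38+0.95)/2 × 1 = 1.165
  Sum = 207.065 mcg/mL·hr

AUC = 207 mcg/mL·hr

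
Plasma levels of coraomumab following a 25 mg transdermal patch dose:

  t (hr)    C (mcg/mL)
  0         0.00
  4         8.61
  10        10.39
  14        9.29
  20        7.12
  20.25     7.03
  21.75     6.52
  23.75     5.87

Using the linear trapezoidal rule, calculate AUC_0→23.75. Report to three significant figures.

AUC = 187 mcg/mL·hr

Trapezoidal AUC_0→23.75:
  [0→4]: (0.00+8.61)/2 × 4 = 17.22
  [4→10]: (8.61+10.39)/2 × 6 = 57.0
  [10→14]: (10.39+9.29)/2 × 4 = 39.36
  [14→20]: (9.29+7.12)/2 × 6 = 49.23
  [20→20.25]: (7.12+7.03)/2 × 0.25 = 1.76875
  [20.25→21.75]: (7.03+6.52)/2 × 1.5 = 10.1625
  [21.75→23.75]: (6.52+5.87)/2 × 2 = 12.39
  Sum = 187.13125 mcg/mL·hr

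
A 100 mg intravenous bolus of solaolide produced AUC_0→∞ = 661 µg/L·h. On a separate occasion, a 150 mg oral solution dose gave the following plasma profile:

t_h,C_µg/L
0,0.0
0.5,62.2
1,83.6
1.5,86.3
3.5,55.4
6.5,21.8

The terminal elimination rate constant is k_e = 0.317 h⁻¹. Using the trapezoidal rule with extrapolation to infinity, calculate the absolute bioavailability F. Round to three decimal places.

F = 0.424

Trapezoidal AUC_0→6.5 (oral solution):
  [0→0.5]: (0.0+62.2)/2 × 0.5 = 15.55
  [0.5→1]: (62.2+83.6)/2 × 0.5 = 36.45
  [1→1.5]: (83.6+86.3)/2 × 0.5 = 42.475
  [1.5→3.5]: (86.3+55.4)/2 × 2 = 141.7
  [3.5→6.5]: (55.4+21.8)/2 × 3 = 115.8
  Sum = 351.975 µg/L·h
Tail: C_last/k_e = 21.8/0.317 = 68.770
AUC_0→∞ (oral solution) = 351.975 + 68.770 = 420.745 µg/L·h
F = (AUC_ev/D_ev)/(AUC_iv/D_iv) = (420.745/150)/(661/100) = 2.80497/6.61 = 0.4244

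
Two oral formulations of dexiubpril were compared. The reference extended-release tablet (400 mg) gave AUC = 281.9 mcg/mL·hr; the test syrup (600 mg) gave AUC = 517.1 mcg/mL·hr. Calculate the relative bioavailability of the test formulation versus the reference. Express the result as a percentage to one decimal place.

F_rel = (AUC_test/D_test) / (AUC_ref/D_ref)
      = (517.1/600) / (281.9/400)
      = 0.861833 / 0.70475 = 1.2229 = 122.29%

F_rel = 122.3%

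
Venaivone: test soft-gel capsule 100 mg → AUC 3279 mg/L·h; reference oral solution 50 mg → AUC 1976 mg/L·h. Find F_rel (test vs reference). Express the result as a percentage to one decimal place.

F_rel = 83.0%

F_rel = (AUC_test/D_test) / (AUC_ref/D_ref)
      = (3279/100) / (1976/50)
      = 32.79 / 39.52 = 0.8297 = 82.97%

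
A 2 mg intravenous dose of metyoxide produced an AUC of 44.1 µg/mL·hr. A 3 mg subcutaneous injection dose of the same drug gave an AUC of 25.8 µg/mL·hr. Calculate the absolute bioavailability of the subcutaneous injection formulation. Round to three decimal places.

F = (AUC_ev / D_ev) / (AUC_iv / D_iv)
  = (25.8/3) / (44.1/2)
  = 8.6 / 22.05 = 0.3900

F = 0.390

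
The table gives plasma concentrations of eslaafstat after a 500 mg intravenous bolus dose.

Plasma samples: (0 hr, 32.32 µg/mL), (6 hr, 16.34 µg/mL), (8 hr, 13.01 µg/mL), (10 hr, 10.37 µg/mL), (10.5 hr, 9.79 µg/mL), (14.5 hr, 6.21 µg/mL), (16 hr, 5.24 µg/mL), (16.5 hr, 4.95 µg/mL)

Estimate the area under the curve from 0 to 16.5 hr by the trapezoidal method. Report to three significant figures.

Trapezoidal AUC_0→16.5:
  [0→6]: (32.32+16.34)/2 × 6 = 145.98
  [6→8]: (16.34+13.01)/2 × 2 = 29.35
  [8→10]: (13.01+10.37)/2 × 2 = 23.38
  [10→10.5]: (10.37+9.79)/2 × 0.5 = 5.04
  [10.5→14.5]: (9.79+6.21)/2 × 4 = 32.0
  [14.5→16]: (6.21+5.24)/2 × 1.5 = 8.5875
  [16→16.5]: (5.24+4.95)/2 × 0.5 = 2.5475
  Sum = 246.885 µg/mL·hr

AUC = 247 µg/mL·hr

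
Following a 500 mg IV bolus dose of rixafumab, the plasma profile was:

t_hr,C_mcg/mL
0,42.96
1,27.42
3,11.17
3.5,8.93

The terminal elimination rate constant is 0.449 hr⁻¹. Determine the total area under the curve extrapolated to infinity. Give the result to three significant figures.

AUC = 98.7 mcg/mL·hr

Trapezoidal AUC_0→3.5:
  [0→1]: (42.96+27.42)/2 × 1 = 35.19
  [1→3]: (27.42+11.17)/2 × 2 = 38.59
  [3→3.5]: (11.17+8.93)/2 × 0.5 = 5.025
  Sum = 78.805 mcg/mL·hr
Extrapolated tail: C_last / k_e = 8.93 / 0.449 = 19.889
AUC_0→∞ = 78.805 + 19.889 = 98.694 mcg/mL·hr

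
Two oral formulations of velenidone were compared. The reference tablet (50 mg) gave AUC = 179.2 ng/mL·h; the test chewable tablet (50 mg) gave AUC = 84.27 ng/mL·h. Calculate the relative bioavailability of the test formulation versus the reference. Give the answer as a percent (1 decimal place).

F_rel = 47.0%

F_rel = (AUC_test/D_test) / (AUC_ref/D_ref)
      = (84.27/50) / (179.2/50)
      = 1.6854 / 3.584 = 0.4703 = 47.03%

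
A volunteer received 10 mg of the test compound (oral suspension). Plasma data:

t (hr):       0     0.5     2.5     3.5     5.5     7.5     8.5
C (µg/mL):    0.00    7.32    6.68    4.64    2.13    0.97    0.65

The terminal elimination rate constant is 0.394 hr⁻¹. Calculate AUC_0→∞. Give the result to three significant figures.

Trapezoidal AUC_0→8.5:
  [0→0.5]: (0.00+7.32)/2 × 0.5 = 1.83
  [0.5→2.5]: (7.32+6.68)/2 × 2 = 14.0
  [2.5→3.5]: (6.68+4.64)/2 × 1 = 5.66
  [3.5→5.5]: (4.64+2.13)/2 × 2 = 6.77
  [5.5→7.5]: (2.13+0.97)/2 × 2 = 3.1
  [7.5→8.5]: (0.97+0.65)/2 × 1 = 0.81
  Sum = 32.17 µg/mL·hr
Extrapolated tail: C_last / k_e = 0.65 / 0.394 = 1.650
AUC_0→∞ = 32.17 + 1.650 = 33.82 µg/mL·hr

AUC = 33.8 µg/mL·hr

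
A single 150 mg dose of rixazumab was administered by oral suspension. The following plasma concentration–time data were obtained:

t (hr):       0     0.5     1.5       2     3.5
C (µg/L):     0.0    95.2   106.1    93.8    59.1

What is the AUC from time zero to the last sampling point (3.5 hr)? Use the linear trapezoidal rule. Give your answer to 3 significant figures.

Trapezoidal AUC_0→3.5:
  [0→0.5]: (0.0+95.2)/2 × 0.5 = 23.8
  [0.5→1.5]: (95.2+106.1)/2 × 1 = 100.65
  [1.5→2]: (106.1+93.8)/2 × 0.5 = 49.975
  [2→3.5]: (93.8+59.1)/2 × 1.5 = 114.675
  Sum = 289.1 µg/L·hr

AUC = 289 µg/L·hr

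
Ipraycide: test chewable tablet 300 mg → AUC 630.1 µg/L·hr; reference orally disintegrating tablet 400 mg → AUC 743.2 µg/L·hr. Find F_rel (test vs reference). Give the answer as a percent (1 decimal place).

F_rel = (AUC_test/D_test) / (AUC_ref/D_ref)
      = (630.1/300) / (743.2/400)
      = 2.10033 / 1.858 = 1.1304 = 113.04%

F_rel = 113.0%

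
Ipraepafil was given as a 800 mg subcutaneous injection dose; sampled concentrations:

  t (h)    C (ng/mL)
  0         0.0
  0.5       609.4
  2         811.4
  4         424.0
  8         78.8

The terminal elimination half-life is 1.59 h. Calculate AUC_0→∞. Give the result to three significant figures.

AUC = 3640 ng/mL·h

Trapezoidal AUC_0→8:
  [0→0.5]: (0.0+609.4)/2 × 0.5 = 152.35
  [0.5→2]: (609.4+811.4)/2 × 1.5 = 1065.6
  [2→4]: (811.4+424.0)/2 × 2 = 1235.4
  [4→8]: (424.0+78.8)/2 × 4 = 1005.6
  Sum = 3458.95 ng/mL·h
k_e = ln2 / t½ = 0.693147 / 1.59 = 0.4359 h^-1
Extrapolated tail: C_last / k_e = 78.8 / 0.4359 = 180.775
AUC_0→∞ = 3458.95 + 180.775 = 3639.725 ng/mL·h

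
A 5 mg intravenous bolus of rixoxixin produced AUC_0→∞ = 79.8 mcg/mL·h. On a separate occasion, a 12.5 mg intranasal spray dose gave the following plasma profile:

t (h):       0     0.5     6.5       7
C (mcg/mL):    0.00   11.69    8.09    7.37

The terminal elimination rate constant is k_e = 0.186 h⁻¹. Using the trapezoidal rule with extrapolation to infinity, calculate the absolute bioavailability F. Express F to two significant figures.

F = 0.53

Trapezoidal AUC_0→7 (intranasal spray):
  [0→0.5]: (0.00+11.69)/2 × 0.5 = 2.9225
  [0.5→6.5]: (11.69+8.09)/2 × 6 = 59.34
  [6.5→7]: (8.09+7.37)/2 × 0.5 = 3.865
  Sum = 66.1275 mcg/mL·h
Tail: C_last/k_e = 7.37/0.186 = 39.624
AUC_0→∞ (intranasal spray) = 66.1275 + 39.624 = 105.7515 mcg/mL·h
F = (AUC_ev/D_ev)/(AUC_iv/D_iv) = (105.7515/12.5)/(79.8/5) = 8.46012/15.96 = 0.5301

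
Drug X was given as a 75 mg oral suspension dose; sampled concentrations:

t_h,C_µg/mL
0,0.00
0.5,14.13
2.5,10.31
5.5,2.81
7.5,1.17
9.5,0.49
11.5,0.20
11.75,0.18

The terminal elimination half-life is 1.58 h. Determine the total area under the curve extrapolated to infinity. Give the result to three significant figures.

Trapezoidal AUC_0→11.75:
  [0→0.5]: (0.00+14.13)/2 × 0.5 = 3.5325
  [0.5→2.5]: (14.13+10.31)/2 × 2 = 24.44
  [2.5→5.5]: (10.31+2.81)/2 × 3 = 19.68
  [5.5→7.5]: (2.81+1.17)/2 × 2 = 3.98
  [7.5→9.5]: (1.17+0.49)/2 × 2 = 1.66
  [9.5→11.5]: (0.49+0.20)/2 × 2 = 0.69
  [11.5→11.75]: (0.20+0.18)/2 × 0.25 = 0.0475
  Sum = 54.03 µg/mL·h
k_e = ln2 / t½ = 0.693147 / 1.58 = 0.4387 h^-1
Extrapolated tail: C_last / k_e = 0.18 / 0.4387 = 0.410
AUC_0→∞ = 54.03 + 0.410 = 54.44 µg/mL·h

AUC = 54.4 µg/mL·h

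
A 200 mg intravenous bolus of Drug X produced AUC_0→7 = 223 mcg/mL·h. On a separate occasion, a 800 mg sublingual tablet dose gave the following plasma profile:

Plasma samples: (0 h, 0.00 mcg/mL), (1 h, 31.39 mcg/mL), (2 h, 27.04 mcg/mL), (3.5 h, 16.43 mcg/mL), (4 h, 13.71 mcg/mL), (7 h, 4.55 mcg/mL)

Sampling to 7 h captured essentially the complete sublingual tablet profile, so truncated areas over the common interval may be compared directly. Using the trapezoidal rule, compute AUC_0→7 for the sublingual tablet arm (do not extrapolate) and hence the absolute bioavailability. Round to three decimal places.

Trapezoidal AUC_0→7 (sublingual tablet):
  [0→1]: (0.00+31.39)/2 × 1 = 15.695
  [1→2]: (31.39+27.04)/2 × 1 = 29.215
  [2→3.5]: (27.04+16.43)/2 × 1.5 = 32.6025
  [3.5→4]: (16.43+13.71)/2 × 0.5 = 7.535
  [4→7]: (13.71+4.55)/2 × 3 = 27.39
  Sum = 112.4375 mcg/mL·h
F = (AUC_ev/D_ev)/(AUC_iv/D_iv) = (112.4375/800)/(223/200) = 0.140547/1.115 = 0.1261

F = 0.126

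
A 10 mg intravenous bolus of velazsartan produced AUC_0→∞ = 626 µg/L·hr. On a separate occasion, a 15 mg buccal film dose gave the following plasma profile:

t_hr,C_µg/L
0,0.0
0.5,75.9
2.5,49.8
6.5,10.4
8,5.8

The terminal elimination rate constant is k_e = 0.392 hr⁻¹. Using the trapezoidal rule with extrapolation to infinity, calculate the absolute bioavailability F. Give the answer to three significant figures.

F = 0.311

Trapezoidal AUC_0→8 (buccal film):
  [0→0.5]: (0.0+75.9)/2 × 0.5 = 18.975
  [0.5→2.5]: (75.9+49.8)/2 × 2 = 125.7
  [2.5→6.5]: (49.8+10.4)/2 × 4 = 120.4
  [6.5→8]: (10.4+5.8)/2 × 1.5 = 12.15
  Sum = 277.225 µg/L·hr
Tail: C_last/k_e = 5.8/0.392 = 14.796
AUC_0→∞ (buccal film) = 277.225 + 14.796 = 292.021 µg/L·hr
F = (AUC_ev/D_ev)/(AUC_iv/D_iv) = (292.021/15)/(626/10) = 19.4681/62.6 = 0.3110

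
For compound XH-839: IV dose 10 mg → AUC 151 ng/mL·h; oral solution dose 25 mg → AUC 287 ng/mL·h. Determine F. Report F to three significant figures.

F = 0.760

F = (AUC_ev / D_ev) / (AUC_iv / D_iv)
  = (287/25) / (151/10)
  = 11.48 / 15.1 = 0.7603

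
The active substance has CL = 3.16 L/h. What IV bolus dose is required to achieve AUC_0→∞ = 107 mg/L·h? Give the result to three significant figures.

Dose = 338 mg

Dose_iv = CL × AUC_0→∞
     = 3.16 × 107 = 338.12 mg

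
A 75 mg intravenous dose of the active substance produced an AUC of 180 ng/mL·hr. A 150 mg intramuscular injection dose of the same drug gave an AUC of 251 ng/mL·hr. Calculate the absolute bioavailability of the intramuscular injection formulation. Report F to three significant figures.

F = 0.697

F = (AUC_ev / D_ev) / (AUC_iv / D_iv)
  = (251/150) / (180/75)
  = 1.67333 / 2.4 = 0.6972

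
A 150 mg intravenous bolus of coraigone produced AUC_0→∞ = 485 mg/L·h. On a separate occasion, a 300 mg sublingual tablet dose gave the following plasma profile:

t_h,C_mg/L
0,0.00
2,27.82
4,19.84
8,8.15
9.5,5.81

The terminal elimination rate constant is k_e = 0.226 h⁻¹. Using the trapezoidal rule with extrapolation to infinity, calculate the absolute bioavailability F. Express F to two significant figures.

F = 0.17

Trapezoidal AUC_0→9.5 (sublingual tablet):
  [0→2]: (0.00+27.82)/2 × 2 = 27.82
  [2→4]: (27.82+19.84)/2 × 2 = 47.66
  [4→8]: (19.84+8.15)/2 × 4 = 55.98
  [8→9.5]: (8.15+5.81)/2 × 1.5 = 10.47
  Sum = 141.93 mg/L·h
Tail: C_last/k_e = 5.81/0.226 = 25.708
AUC_0→∞ (sublingual tablet) = 141.93 + 25.708 = 167.638 mg/L·h
F = (AUC_ev/D_ev)/(AUC_iv/D_iv) = (167.638/300)/(485/150) = 0.558793/3.23333 = 0.1728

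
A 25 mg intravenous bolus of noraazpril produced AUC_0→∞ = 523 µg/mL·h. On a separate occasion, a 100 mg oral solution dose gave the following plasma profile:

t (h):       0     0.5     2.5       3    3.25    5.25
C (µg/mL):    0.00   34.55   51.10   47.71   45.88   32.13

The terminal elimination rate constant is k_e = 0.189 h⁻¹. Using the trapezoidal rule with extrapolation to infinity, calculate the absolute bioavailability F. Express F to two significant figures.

Trapezoidal AUC_0→5.25 (oral solution):
  [0→0.5]: (0.00+34.55)/2 × 0.5 = 8.6375
  [0.5→2.5]: (34.55+51.10)/2 × 2 = 85.65
  [2.5→3]: (51.10+47.71)/2 × 0.5 = 24.7025
  [3→3.25]: (47.71+45.88)/2 × 0.25 = 11.69875
  [3.25→5.25]: (45.88+32.13)/2 × 2 = 78.01
  Sum = 208.69875 µg/mL·h
Tail: C_last/k_e = 32.13/0.189 = 170.000
AUC_0→∞ (oral solution) = 208.69875 + 170.000 = 378.69875 µg/mL·h
F = (AUC_ev/D_ev)/(AUC_iv/D_iv) = (378.69875/100)/(523/25) = 3.7869875/20.92 = 0.1810

F = 0.18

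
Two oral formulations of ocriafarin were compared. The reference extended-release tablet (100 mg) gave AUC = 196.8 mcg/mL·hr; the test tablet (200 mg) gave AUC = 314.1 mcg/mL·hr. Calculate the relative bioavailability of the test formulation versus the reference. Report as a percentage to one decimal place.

F_rel = 79.8%

F_rel = (AUC_test/D_test) / (AUC_ref/D_ref)
      = (314.1/200) / (196.8/100)
      = 1.5705 / 1.968 = 0.7980 = 79.80%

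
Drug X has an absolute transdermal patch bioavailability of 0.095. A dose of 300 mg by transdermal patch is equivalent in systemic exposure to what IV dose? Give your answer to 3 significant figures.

Systemic exposure from an extravascular dose = F × D_ev, so the equivalent IV dose is F × D_ev.
D_iv = F × D_ev = 0.095 × 300 = 28.5 mg

D_iv = 28.5 mg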